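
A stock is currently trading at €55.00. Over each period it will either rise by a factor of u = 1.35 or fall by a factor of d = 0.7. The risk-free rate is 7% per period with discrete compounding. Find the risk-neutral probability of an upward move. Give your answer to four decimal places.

p = 0.5692

Risk-neutral probability p = (1 + 0.07 − 0.7)/(1.35 − 0.7) = 0.3700/0.6500 = 0.5692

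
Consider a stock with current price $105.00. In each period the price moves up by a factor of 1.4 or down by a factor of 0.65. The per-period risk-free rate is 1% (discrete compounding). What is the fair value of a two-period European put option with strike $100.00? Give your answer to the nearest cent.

$16.93

Risk-neutral probability p = (1 + 0.01 − 0.65)/(1.4 − 0.65) = 0.3600/0.7500 = 0.4800
Terminal stock prices: S_uu = 205.8, S_ud = 95.55, S_dd = 44.36
Terminal payoffs (K − S): max(-105.8, 0) = 0, max(4.45, 0) = 4.45, max(55.64, 0) = 55.64
Node u (S = 147): V_u = 1/1.01·[0.4800·0.0000 + 0.5200·4.4500] = 2.2911
Node d (S = 68.25): V_d = 1/1.01·[0.4800·4.4500 + 0.5200·55.6375] = 30.7599
Node 0 (S = 105): V_0 = 1/1.01·[0.4800·2.2911 + 0.5200·30.7599] = 16.9256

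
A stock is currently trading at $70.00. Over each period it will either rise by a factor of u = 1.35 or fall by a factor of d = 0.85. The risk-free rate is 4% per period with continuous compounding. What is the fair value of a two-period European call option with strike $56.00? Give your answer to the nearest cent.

$20.22

Risk-neutral probability p = (e^0.04 − 0.85)/(1.35 − 0.85) = 0.1908/0.5000 = 0.3816
Terminal stock prices: S_uu = 127.6, S_ud = 80.33, S_dd = 50.57
Terminal payoffs (S − K): max(71.58, 0) = 71.58, max(24.33, 0) = 24.33, max(-5.425, 0) = 0
Node u (S = 94.5): V_u = e^(−0.04)·[0.3816·71.5750 + 0.6184·24.3250] = 40.6958
Node d (S = 59.5): V_d = e^(−0.04)·[0.3816·24.3250 + 0.6184·0.0000] = 8.9190
Node 0 (S = 70): V_0 = e^(−0.04)·[0.3816·40.6958 + 0.6184·8.9190] = 20.2205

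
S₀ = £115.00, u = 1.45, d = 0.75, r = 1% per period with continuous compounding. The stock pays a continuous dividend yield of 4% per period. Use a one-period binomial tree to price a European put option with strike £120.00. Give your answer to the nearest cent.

Per-period risk-free factor R = e^0.01 = 1.0101; dividend-adjusted growth = e^(0.01−0.04) = 0.9704.
Risk-neutral probability p = (0.9704 − 0.75)/(1.45 − 0.75) = 0.2204/0.7000 = 0.3149
Terminal stock prices: S_u = 166.8, S_d = 86.25
Terminal payoffs (K − S): max(-46.75, 0) = 0, max(33.75, 0) = 33.75
Node 0 (S = 115): V_0 = e^(−0.01)·[0.3149·0.0000 + 0.6851·33.7500] = 22.8913

£22.89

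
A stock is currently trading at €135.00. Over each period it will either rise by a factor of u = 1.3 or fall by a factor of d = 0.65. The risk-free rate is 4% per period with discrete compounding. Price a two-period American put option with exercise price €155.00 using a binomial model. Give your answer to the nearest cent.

€34.95

Risk-neutral probability p = (1 + 0.04 − 0.65)/(1.3 − 0.65) = 0.3900/0.6500 = 0.6000
Terminal stock prices: S_uu = 228.2, S_ud = 114.1, S_dd = 57.04
Terminal payoffs (K − S): max(-73.15, 0) = 0, max(40.92, 0) = 40.92, max(97.96, 0) = 97.96
Node u (S = 175.5): continuation = 1/1.04·[0.6000·0.0000 + 0.4000·40.9250] = 15.7404; exercise value = 0.0000 ≤ continuation, so V_u = 15.7404
Node d (S = 87.75): continuation = 1/1.04·[0.6000·40.9250 + 0.4000·97.9625] = 61.2885; exercise value = 67.2500 > continuation, so V_d = 67.2500 (exercise)
Node 0 (S = 135): continuation = 1/1.04·[0.6000·15.7404 + 0.4000·67.2500] = 34.9464; exercise value = 20.0000 ≤ continuation, so V_0 = 34.9464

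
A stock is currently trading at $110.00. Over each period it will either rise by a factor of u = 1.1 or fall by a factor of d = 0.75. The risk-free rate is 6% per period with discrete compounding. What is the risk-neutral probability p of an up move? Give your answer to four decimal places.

Risk-neutral probability p = (1 + 0.06 − 0.75)/(1.1 − 0.75) = 0.3100/0.3500 = 0.8857

p = 0.8857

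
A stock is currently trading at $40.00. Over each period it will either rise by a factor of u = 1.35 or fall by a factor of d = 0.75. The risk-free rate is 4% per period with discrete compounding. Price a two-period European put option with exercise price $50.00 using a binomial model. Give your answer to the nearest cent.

$11.17

Risk-neutral probability p = (1 + 0.04 − 0.75)/(1.35 − 0.75) = 0.2900/0.6000 = 0.4833
Terminal stock prices: S_uu = 72.9, S_ud = 40.5, S_dd = 22.5
Terminal payoffs (K − S): max(-22.9, 0) = 0, max(9.5, 0) = 9.5, max(27.5, 0) = 27.5
Node u (S = 54): V_u = 1/1.04·[0.4833·0.0000 + 0.5167·9.5000] = 4.7196
Node d (S = 30): V_d = 1/1.04·[0.4833·9.5000 + 0.5167·27.5000] = 18.0769
Node 0 (S = 40): V_0 = 1/1.04·[0.4833·4.7196 + 0.5167·18.0769] = 11.1739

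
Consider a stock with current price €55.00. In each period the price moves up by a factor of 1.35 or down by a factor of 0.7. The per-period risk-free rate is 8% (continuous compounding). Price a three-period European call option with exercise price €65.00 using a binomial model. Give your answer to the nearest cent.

€13.08

Risk-neutral probability p = (e^0.08 − 0.7)/(1.35 − 0.7) = 0.3833/0.6500 = 0.5897
Terminal stock prices: S_uuu = 135.3, S_uud = 70.17, S_udd = 36.38, S_ddd = 18.86
Terminal payoffs (S − K): max(70.32, 0) = 70.32, max(5.166, 0) = 5.166, max(-28.62, 0) = 0, max(-46.14, 0) = 0
Node uu (S = 100.2): V_uu = e^(−0.08)·[0.5897·70.3206 + 0.4103·5.1663] = 40.2349
Node ud (S = 51.97): V_ud = e^(−0.08)·[0.5897·5.1663 + 0.4103·0.0000] = 2.8122
Node dd (S = 26.95): V_dd = e^(−0.08)·[0.5897·0.0000 + 0.4103·0.0000] = 0.0000
Node u (S = 74.25): V_u = e^(−0.08)·[0.5897·40.2349 + 0.4103·2.8122] = 22.9665
Node d (S = 38.5): V_d = e^(−0.08)·[0.5897·2.8122 + 0.4103·0.0000] = 1.5308
Node 0 (S = 55): V_0 = e^(−0.08)·[0.5897·22.9665 + 0.4103·1.5308] = 13.0813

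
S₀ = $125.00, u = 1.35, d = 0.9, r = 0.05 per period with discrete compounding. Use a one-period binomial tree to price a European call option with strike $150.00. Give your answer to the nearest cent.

$5.95

Risk-neutral probability p = (1 + 0.05 − 0.9)/(1.35 − 0.9) = 0.1500/0.4500 = 0.3333
Terminal stock prices: S_u = 168.8, S_d = 112.5
Terminal payoffs (S − K): max(18.75, 0) = 18.75, max(-37.5, 0) = 0
Node 0 (S = 125): V_0 = 1/1.05·[0.3333·18.7500 + 0.6667·0.0000] = 5.9524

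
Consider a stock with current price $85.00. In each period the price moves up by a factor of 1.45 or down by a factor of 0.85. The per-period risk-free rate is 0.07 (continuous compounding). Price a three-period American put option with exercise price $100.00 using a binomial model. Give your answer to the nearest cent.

$17.58

Risk-neutral probability p = (e^0.07 − 0.85)/(1.45 − 0.85) = 0.2225/0.6000 = 0.3708
Terminal stock prices: S_uuu = 259.1, S_uud = 151.9, S_udd = 89.05, S_ddd = 52.2
Terminal payoffs (K − S): max(-159.1, 0) = 0, max(-51.91, 0) = 0, max(10.95, 0) = 10.95, max(47.8, 0) = 47.8
Node uu (S = 178.7): continuation = e^(−0.07)·[0.3708·0.0000 + 0.6292·0.0000] = 0.0000; exercise value = 0.0000 ≤ continuation, so V_uu = 0.0000
Node ud (S = 104.8): continuation = e^(−0.07)·[0.3708·0.0000 + 0.6292·10.9519] = 6.4246; exercise value = 0.0000 ≤ continuation, so V_ud = 6.4246
Node dd (S = 61.41): continuation = e^(−0.07)·[0.3708·10.9519 + 0.6292·47.7994] = 31.8269; exercise value = 38.5875 > continuation, so V_dd = 38.5875 (exercise)
Node u (S = 123.2): continuation = e^(−0.07)·[0.3708·0.0000 + 0.6292·6.4246] = 3.7688; exercise value = 0.0000 ≤ continuation, so V_u = 3.7688
Node d (S = 72.25): continuation = e^(−0.07)·[0.3708·6.4246 + 0.6292·38.5875] = 24.8576; exercise value = 27.7500 > continuation, so V_d = 27.7500 (exercise)
Node 0 (S = 85): continuation = e^(−0.07)·[0.3708·3.7688 + 0.6292·27.7500] = 17.5818; exercise value = 15.0000 ≤ continuation, so V_0 = 17.5818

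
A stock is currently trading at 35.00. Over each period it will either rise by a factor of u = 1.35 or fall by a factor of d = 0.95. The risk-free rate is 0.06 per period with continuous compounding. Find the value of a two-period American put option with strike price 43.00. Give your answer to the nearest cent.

Risk-neutral probability p = (e^0.06 − 0.95)/(1.35 − 0.95) = 0.1118/0.4000 = 0.2796
Terminal stock prices: S_uu = 63.79, S_ud = 44.89, S_dd = 31.59
Terminal payoffs (K − S): max(-20.79, 0) = 0, max(-1.887, 0) = 0, max(11.41, 0) = 11.41
Node u (S = 47.25): continuation = e^(−0.06)·[0.2796·0.0000 + 0.7204·0.0000] = 0.0000; exercise value = 0.0000 ≤ continuation, so V_u = 0.0000
Node d (S = 33.25): continuation = e^(−0.06)·[0.2796·0.0000 + 0.7204·11.4125] = 7.7429; exercise value = 9.7500 > continuation, so V_d = 9.7500 (exercise)
Node 0 (S = 35): continuation = e^(−0.06)·[0.2796·0.0000 + 0.7204·9.7500] = 6.6149; exercise value = 8.0000 > continuation, so V_0 = 8.0000 (exercise)

8.00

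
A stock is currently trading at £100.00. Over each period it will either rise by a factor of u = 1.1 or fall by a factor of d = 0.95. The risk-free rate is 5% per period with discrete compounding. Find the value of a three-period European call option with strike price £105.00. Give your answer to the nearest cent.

£11.01

Risk-neutral probability p = (1 + 0.05 − 0.95)/(1.1 − 0.95) = 0.1000/0.1500 = 0.6667
Terminal stock prices: S_uuu = 133.1, S_uud = 115, S_udd = 99.28, S_ddd = 85.74
Terminal payoffs (S − K): max(28.1, 0) = 28.1, max(9.95, 0) = 9.95, max(-5.725, 0) = 0, max(-19.26, 0) = 0
Node uu (S = 121): V_uu = 1/1.05·[0.6667·28.1000 + 0.3333·9.9500] = 21.0000
Node ud (S = 104.5): V_ud = 1/1.05·[0.6667·9.9500 + 0.3333·0.0000] = 6.3175
Node dd (S = 90.25): V_dd = 1/1.05·[0.6667·0.0000 + 0.3333·0.0000] = 0.0000
Node u (S = 110): V_u = 1/1.05·[0.6667·21.0000 + 0.3333·6.3175] = 15.3389
Node d (S = 95): V_d = 1/1.05·[0.6667·6.3175 + 0.3333·0.0000] = 4.0111
Node 0 (S = 100): V_0 = 1/1.05·[0.6667·15.3389 + 0.3333·4.0111] = 11.0123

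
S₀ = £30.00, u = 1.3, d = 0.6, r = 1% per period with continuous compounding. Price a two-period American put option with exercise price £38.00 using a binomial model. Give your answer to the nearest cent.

£11.67

Risk-neutral probability p = (e^0.01 − 0.6)/(1.3 − 0.6) = 0.4101/0.7000 = 0.5858
Terminal stock prices: S_uu = 50.7, S_ud = 23.4, S_dd = 10.8
Terminal payoffs (K − S): max(-12.7, 0) = 0, max(14.6, 0) = 14.6, max(27.2, 0) = 27.2
Node u (S = 39): continuation = e^(−0.01)·[0.5858·0.0000 + 0.4142·14.6000] = 5.9874; exercise value = 0.0000 ≤ continuation, so V_u = 5.9874
Node d (S = 18): continuation = e^(−0.01)·[0.5858·14.6000 + 0.4142·27.2000] = 19.6219; exercise value = 20.0000 > continuation, so V_d = 20.0000 (exercise)
Node 0 (S = 30): continuation = e^(−0.01)·[0.5858·5.9874 + 0.4142·20.0000] = 11.6743; exercise value = 8.0000 ≤ continuation, so V_0 = 11.6743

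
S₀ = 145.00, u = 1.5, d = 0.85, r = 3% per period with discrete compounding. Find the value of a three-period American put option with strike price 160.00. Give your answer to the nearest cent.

27.98

Risk-neutral probability p = (1 + 0.03 − 0.85)/(1.5 − 0.85) = 0.1800/0.6500 = 0.2769
Terminal stock prices: S_uuu = 489.4, S_uud = 277.3, S_udd = 157.1, S_ddd = 89.05
Terminal payoffs (K − S): max(-329.4, 0) = 0, max(-117.3, 0) = 0, max(2.856, 0) = 2.856, max(70.95, 0) = 70.95
Node uu (S = 326.2): continuation = 1/1.03·[0.2769·0.0000 + 0.7231·0.0000] = 0.0000; exercise value = 0.0000 ≤ continuation, so V_uu = 0.0000
Node ud (S = 184.9): continuation = 1/1.03·[0.2769·0.0000 + 0.7231·2.8563] = 2.0051; exercise value = 0.0000 ≤ continuation, so V_ud = 2.0051
Node dd (S = 104.8): continuation = 1/1.03·[0.2769·2.8563 + 0.7231·70.9519] = 50.5773; exercise value = 55.2375 > continuation, so V_dd = 55.2375 (exercise)
Node u (S = 217.5): continuation = 1/1.03·[0.2769·0.0000 + 0.7231·2.0051] = 1.4076; exercise value = 0.0000 ≤ continuation, so V_u = 1.4076
Node d (S = 123.2): continuation = 1/1.03·[0.2769·2.0051 + 0.7231·55.2375] = 39.3167; exercise value = 36.7500 ≤ continuation, so V_d = 39.3167
Node 0 (S = 145): continuation = 1/1.03·[0.2769·1.4076 + 0.7231·39.3167] = 27.9794; exercise value = 15.0000 ≤ continuation, so V_0 = 27.9794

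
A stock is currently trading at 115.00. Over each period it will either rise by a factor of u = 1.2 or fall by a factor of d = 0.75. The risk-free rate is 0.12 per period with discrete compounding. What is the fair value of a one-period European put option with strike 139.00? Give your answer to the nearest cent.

Risk-neutral probability p = (1 + 0.12 − 0.75)/(1.2 − 0.75) = 0.3700/0.4500 = 0.8222
Terminal stock prices: S_u = 138, S_d = 86.25
Terminal payoffs (K − S): max(1, 0) = 1, max(52.75, 0) = 52.75
Node 0 (S = 115): V_0 = 1/1.12·[0.8222·1.0000 + 0.1778·52.7500] = 9.1071

9.11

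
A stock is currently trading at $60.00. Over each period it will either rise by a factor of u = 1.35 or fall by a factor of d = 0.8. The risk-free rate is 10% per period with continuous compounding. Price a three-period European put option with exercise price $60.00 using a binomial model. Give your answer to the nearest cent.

Risk-neutral probability p = (e^0.1 − 0.8)/(1.35 − 0.8) = 0.3052/0.5500 = 0.5549
Terminal stock prices: S_uuu = 147.6, S_uud = 87.48, S_udd = 51.84, S_ddd = 30.72
Terminal payoffs (K − S): max(-87.62, 0) = 0, max(-27.48, 0) = 0, max(8.16, 0) = 8.16, max(29.28, 0) = 29.28
Node uu (S = 109.4): V_uu = e^(−0.1)·[0.5549·0.0000 + 0.4451·0.0000] = 0.0000
Node ud (S = 64.8): V_ud = e^(−0.1)·[0.5549·0.0000 + 0.4451·8.1600] = 3.2867
Node dd (S = 38.4): V_dd = e^(−0.1)·[0.5549·8.1600 + 0.4451·29.2800] = 15.8902
Node u (S = 81): V_u = e^(−0.1)·[0.5549·0.0000 + 0.4451·3.2867] = 1.3238
Node d (S = 48): V_d = e^(−0.1)·[0.5549·3.2867 + 0.4451·15.8902] = 8.0504
Node 0 (S = 60): V_0 = e^(−0.1)·[0.5549·1.3238 + 0.4451·8.0504] = 3.9072

$3.91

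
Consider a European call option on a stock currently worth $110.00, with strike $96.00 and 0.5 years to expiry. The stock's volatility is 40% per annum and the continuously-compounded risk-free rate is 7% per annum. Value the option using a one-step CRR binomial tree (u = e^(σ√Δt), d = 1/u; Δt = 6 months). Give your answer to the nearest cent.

CRR parameters: u = e^(σ√Δt) = e^(0.4·√0.5) = 1.3269, d = 1/u = 0.7536
Per-period rate: rΔt = 0.07·0.5 = 0.035, so R = e^0.035 = 1.0356
Risk-neutral probability p = (e^0.035 − 0.7536)/(1.3269 − 0.7536) = 0.2820/0.5733 = 0.4919
Terminal stock prices: S_u = 146, S_d = 82.9
Terminal payoffs (S − K): max(49.96, 0) = 49.96, max(-13.1, 0) = 0
Node 0 (S = 110): V_0 = e^(−0.035)·[0.4919·49.9586 + 0.5081·0.0000] = 23.7290

$23.73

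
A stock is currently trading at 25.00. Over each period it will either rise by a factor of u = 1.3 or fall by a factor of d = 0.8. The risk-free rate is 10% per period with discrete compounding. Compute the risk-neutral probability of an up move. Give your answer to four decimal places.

p = 0.6000

Risk-neutral probability p = (1 + 0.1 − 0.8)/(1.3 − 0.8) = 0.3000/0.5000 = 0.6000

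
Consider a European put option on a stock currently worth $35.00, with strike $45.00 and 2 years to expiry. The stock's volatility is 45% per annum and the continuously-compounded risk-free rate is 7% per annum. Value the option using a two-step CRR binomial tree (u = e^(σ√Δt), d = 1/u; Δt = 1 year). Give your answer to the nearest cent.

$11.92

CRR parameters: u = e^(σ√Δt) = e^(0.45·√1) = 1.5683, d = 1/u = 0.6376
Per-period rate: rΔt = 0.07·1 = 0.07, so R = e^0.07 = 1.0725
Risk-neutral probability p = (e^0.07 − 0.6376)/(1.5683 − 0.6376) = 0.4349/0.9307 = 0.4673
Terminal stock prices: S_uu = 86.09, S_ud = 35, S_dd = 14.23
Terminal payoffs (K − S): max(-41.09, 0) = 0, max(10, 0) = 10, max(30.77, 0) = 30.77
Node u (S = 54.89): V_u = e^(−0.07)·[0.4673·0.0000 + 0.5327·10.0000] = 4.9671
Node d (S = 22.32): V_d = e^(−0.07)·[0.4673·10.0000 + 0.5327·30.7701] = 19.6407
Node 0 (S = 35): V_0 = e^(−0.07)·[0.4673·4.9671 + 0.5327·19.6407] = 11.9199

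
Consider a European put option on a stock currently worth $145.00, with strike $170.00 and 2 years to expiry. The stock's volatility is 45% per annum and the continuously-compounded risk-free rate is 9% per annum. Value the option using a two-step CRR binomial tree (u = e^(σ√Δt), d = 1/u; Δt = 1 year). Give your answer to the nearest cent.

CRR parameters: u = e^(σ√Δt) = e^(0.45·√1) = 1.5683, d = 1/u = 0.6376
Per-period rate: rΔt = 0.09·1 = 0.09, so R = e^0.09 = 1.0942
Risk-neutral probability p = (e^0.09 − 0.6376)/(1.5683 − 0.6376) = 0.4565/0.9307 = 0.4905
Terminal stock prices: S_uu = 356.6, S_ud = 145, S_dd = 58.95
Terminal payoffs (K − S): max(-186.6, 0) = 0, max(25, 0) = 25, max(111, 0) = 111
Node u (S = 227.4): V_u = e^(−0.09)·[0.4905·0.0000 + 0.5095·25.0000] = 11.6401
Node d (S = 92.46): V_d = e^(−0.09)·[0.4905·25.0000 + 0.5095·111.0474] = 62.9122
Node 0 (S = 145): V_0 = e^(−0.09)·[0.4905·11.6401 + 0.5095·62.9122] = 34.5107

$34.51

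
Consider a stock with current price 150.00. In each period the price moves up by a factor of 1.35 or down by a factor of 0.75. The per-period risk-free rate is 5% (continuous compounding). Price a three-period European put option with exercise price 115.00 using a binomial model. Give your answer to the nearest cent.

5.85

Risk-neutral probability p = (e^0.05 − 0.75)/(1.35 − 0.75) = 0.3013/0.6000 = 0.5021
Terminal stock prices: S_uuu = 369.1, S_uud = 205, S_udd = 113.9, S_ddd = 63.28
Terminal payoffs (K − S): max(-254.1, 0) = 0, max(-90.03, 0) = 0, max(1.094, 0) = 1.094, max(51.72, 0) = 51.72
Node uu (S = 273.4): V_uu = e^(−0.05)·[0.5021·0.0000 + 0.4979·0.0000] = 0.0000
Node ud (S = 151.9): V_ud = e^(−0.05)·[0.5021·0.0000 + 0.4979·1.0938] = 0.5180
Node dd (S = 84.38): V_dd = e^(−0.05)·[0.5021·1.0938 + 0.4979·51.7188] = 25.0164
Node u (S = 202.5): V_u = e^(−0.05)·[0.5021·0.0000 + 0.4979·0.5180] = 0.2453
Node d (S = 112.5): V_d = e^(−0.05)·[0.5021·0.5180 + 0.4979·25.0164] = 12.0952
Node 0 (S = 150): V_0 = e^(−0.05)·[0.5021·0.2453 + 0.4979·12.0952] = 5.8454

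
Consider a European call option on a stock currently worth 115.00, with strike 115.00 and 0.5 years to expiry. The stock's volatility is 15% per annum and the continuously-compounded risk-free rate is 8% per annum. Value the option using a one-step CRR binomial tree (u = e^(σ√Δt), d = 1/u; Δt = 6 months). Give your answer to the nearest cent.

8.23

CRR parameters: u = e^(σ√Δt) = e^(0.15·√0.5) = 1.1119, d = 1/u = 0.8994
Per-period rate: rΔt = 0.08·0.5 = 0.04, so R = e^0.04 = 1.0408
Risk-neutral probability p = (e^0.04 − 0.8994)/(1.1119 − 0.8994) = 0.1414/0.2125 = 0.6655
Terminal stock prices: S_u = 127.9, S_d = 103.4
Terminal payoffs (S − K): max(12.87, 0) = 12.87, max(-11.57, 0) = 0
Node 0 (S = 115): V_0 = e^(−0.04)·[0.6655·12.8680 + 0.3345·0.0000] = 8.2282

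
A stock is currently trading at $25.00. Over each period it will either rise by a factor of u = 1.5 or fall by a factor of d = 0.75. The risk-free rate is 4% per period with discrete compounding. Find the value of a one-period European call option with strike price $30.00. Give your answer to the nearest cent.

$2.79

Risk-neutral probability p = (1 + 0.04 − 0.75)/(1.5 − 0.75) = 0.2900/0.7500 = 0.3867
Terminal stock prices: S_u = 37.5, S_d = 18.75
Terminal payoffs (S − K): max(7.5, 0) = 7.5, max(-11.25, 0) = 0
Node 0 (S = 25): V_0 = 1/1.04·[0.3867·7.5000 + 0.6133·0.0000] = 2.7885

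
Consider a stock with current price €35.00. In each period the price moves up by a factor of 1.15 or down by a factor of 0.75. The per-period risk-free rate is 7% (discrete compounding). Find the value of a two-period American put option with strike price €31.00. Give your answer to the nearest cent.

€1.00

Risk-neutral probability p = (1 + 0.07 − 0.75)/(1.15 − 0.75) = 0.3200/0.4000 = 0.8000
Terminal stock prices: S_uu = 46.29, S_ud = 30.19, S_dd = 19.69
Terminal payoffs (K − S): max(-15.29, 0) = 0, max(0.8125, 0) = 0.8125, max(11.31, 0) = 11.31
Node u (S = 40.25): continuation = 1/1.07·[0.8000·0.0000 + 0.2000·0.8125] = 0.1519; exercise value = 0.0000 ≤ continuation, so V_u = 0.1519
Node d (S = 26.25): continuation = 1/1.07·[0.8000·0.8125 + 0.2000·11.3125] = 2.7220; exercise value = 4.7500 > continuation, so V_d = 4.7500 (exercise)
Node 0 (S = 35): continuation = 1/1.07·[0.8000·0.1519 + 0.2000·4.7500] = 1.0014; exercise value = 0.0000 ≤ continuation, so V_0 = 1.0014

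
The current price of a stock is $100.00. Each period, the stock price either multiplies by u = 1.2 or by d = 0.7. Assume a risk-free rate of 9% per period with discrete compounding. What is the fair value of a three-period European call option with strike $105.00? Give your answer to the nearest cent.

Risk-neutral probability p = (1 + 0.09 − 0.7)/(1.2 − 0.7) = 0.3900/0.5000 = 0.7800
Terminal stock prices: S_uuu = 172.8, S_uud = 100.8, S_udd = 58.8, S_ddd = 34.3
Terminal payoffs (S − K): max(67.8, 0) = 67.8, max(-4.2, 0) = 0, max(-46.2, 0) = 0, max(-70.7, 0) = 0
Node uu (S = 144): V_uu = 1/1.09·[0.7800·67.8000 + 0.2200·0.0000] = 48.5174
Node ud (S = 84): V_ud = 1/1.09·[0.7800·0.0000 + 0.2200·0.0000] = 0.0000
Node dd (S = 49): V_dd = 1/1.09·[0.7800·0.0000 + 0.2200·0.0000] = 0.0000
Node u (S = 120): V_u = 1/1.09·[0.7800·48.5174 + 0.2200·0.0000] = 34.7189
Node d (S = 70): V_d = 1/1.09·[0.7800·0.0000 + 0.2200·0.0000] = 0.0000
Node 0 (S = 100): V_0 = 1/1.09·[0.7800·34.7189 + 0.2200·0.0000] = 24.8447

$24.84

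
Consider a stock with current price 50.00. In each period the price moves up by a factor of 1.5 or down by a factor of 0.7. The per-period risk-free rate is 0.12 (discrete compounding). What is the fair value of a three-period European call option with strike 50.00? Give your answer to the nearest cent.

Risk-neutral probability p = (1 + 0.12 − 0.7)/(1.5 − 0.7) = 0.4200/0.8000 = 0.5250
Terminal stock prices: S_uuu = 168.8, S_uud = 78.75, S_udd = 36.75, S_ddd = 17.15
Terminal payoffs (S − K): max(118.8, 0) = 118.8, max(28.75, 0) = 28.75, max(-13.25, 0) = 0, max(-32.85, 0) = 0
Node uu (S = 112.5): V_uu = 1/1.12·[0.5250·118.7500 + 0.4750·28.7500] = 67.8571
Node ud (S = 52.5): V_ud = 1/1.12·[0.5250·28.7500 + 0.4750·0.0000] = 13.4766
Node dd (S = 24.5): V_dd = 1/1.12·[0.5250·0.0000 + 0.4750·0.0000] = 0.0000
Node u (S = 75): V_u = 1/1.12·[0.5250·67.8571 + 0.4750·13.4766] = 37.5235
Node d (S = 35): V_d = 1/1.12·[0.5250·13.4766 + 0.4750·0.0000] = 6.3171
Node 0 (S = 50): V_0 = 1/1.12·[0.5250·37.5235 + 0.4750·6.3171] = 20.2683

20.27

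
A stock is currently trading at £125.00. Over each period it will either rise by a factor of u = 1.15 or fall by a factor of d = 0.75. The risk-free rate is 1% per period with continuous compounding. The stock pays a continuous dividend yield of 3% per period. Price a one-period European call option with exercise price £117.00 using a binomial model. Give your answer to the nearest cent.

Per-period risk-free factor R = e^0.01 = 1.0101; dividend-adjusted growth = e^(0.01−0.03) = 0.9802.
Risk-neutral probability p = (0.9802 − 0.75)/(1.15 − 0.75) = 0.2302/0.4000 = 0.5755
Terminal stock prices: S_u = 143.8, S_d = 93.75
Terminal payoffs (S − K): max(26.75, 0) = 26.75, max(-23.25, 0) = 0
Node 0 (S = 125): V_0 = e^(−0.01)·[0.5755·26.7500 + 0.4245·0.0000] = 15.2414

£15.24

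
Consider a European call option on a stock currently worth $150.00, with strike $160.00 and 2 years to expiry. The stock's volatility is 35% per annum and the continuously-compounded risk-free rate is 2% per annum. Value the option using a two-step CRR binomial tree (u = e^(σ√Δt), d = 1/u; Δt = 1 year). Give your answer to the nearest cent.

$26.62

CRR parameters: u = e^(σ√Δt) = e^(0.35·√1) = 1.4191, d = 1/u = 0.7047
Per-period rate: rΔt = 0.02·1 = 0.02, so R = e^0.02 = 1.0202
Risk-neutral probability p = (e^0.02 − 0.7047)/(1.4191 − 0.7047) = 0.3155/0.7144 = 0.4417
Terminal stock prices: S_uu = 302.1, S_ud = 150, S_dd = 74.49
Terminal payoffs (S − K): max(142.1, 0) = 142.1, max(-10, 0) = 0, max(-85.51, 0) = 0
Node u (S = 212.9): V_u = e^(−0.02)·[0.4417·142.0629 + 0.5583·0.0000] = 61.5012
Node d (S = 105.7): V_d = e^(−0.02)·[0.4417·0.0000 + 0.5583·0.0000] = 0.0000
Node 0 (S = 150): V_0 = e^(−0.02)·[0.4417·61.5012 + 0.5583·0.0000] = 26.6248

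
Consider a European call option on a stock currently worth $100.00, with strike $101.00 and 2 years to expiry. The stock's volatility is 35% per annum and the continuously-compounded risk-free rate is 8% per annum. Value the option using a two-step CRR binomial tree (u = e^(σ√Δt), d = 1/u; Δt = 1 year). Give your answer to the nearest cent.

$24.02

CRR parameters: u = e^(σ√Δt) = e^(0.35·√1) = 1.4191, d = 1/u = 0.7047
Per-period rate: rΔt = 0.08·1 = 0.08, so R = e^0.08 = 1.0833
Risk-neutral probability p = (e^0.08 − 0.7047)/(1.4191 − 0.7047) = 0.3786/0.7144 = 0.5300
Terminal stock prices: S_uu = 201.4, S_ud = 100, S_dd = 49.66
Terminal payoffs (S − K): max(100.4, 0) = 100.4, max(-1, 0) = 0, max(-51.34, 0) = 0
Node u (S = 141.9): V_u = e^(−0.08)·[0.5300·100.3753 + 0.4700·0.0000] = 49.1059
Node d (S = 70.47): V_d = e^(−0.08)·[0.5300·0.0000 + 0.4700·0.0000] = 0.0000
Node 0 (S = 100): V_0 = e^(−0.08)·[0.5300·49.1059 + 0.4700·0.0000] = 24.0237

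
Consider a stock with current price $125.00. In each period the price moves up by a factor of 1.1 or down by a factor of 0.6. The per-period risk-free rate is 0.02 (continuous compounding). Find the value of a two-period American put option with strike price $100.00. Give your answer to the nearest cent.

$6.17

Risk-neutral probability p = (e^0.02 − 0.6)/(1.1 − 0.6) = 0.4202/0.5000 = 0.8404
Terminal stock prices: S_uu = 151.3, S_ud = 82.5, S_dd = 45
Terminal payoffs (K − S): max(-51.25, 0) = 0, max(17.5, 0) = 17.5, max(55, 0) = 55
Node u (S = 137.5): continuation = e^(−0.02)·[0.8404·0.0000 + 0.1596·17.5000] = 2.7376; exercise value = 0.0000 ≤ continuation, so V_u = 2.7376
Node d (S = 75): continuation = e^(−0.02)·[0.8404·17.5000 + 0.1596·55.0000] = 23.0199; exercise value = 25.0000 > continuation, so V_d = 25.0000 (exercise)
Node 0 (S = 125): continuation = e^(−0.02)·[0.8404·2.7376 + 0.1596·25.0000] = 6.1661; exercise value = 0.0000 ≤ continuation, so V_0 = 6.1661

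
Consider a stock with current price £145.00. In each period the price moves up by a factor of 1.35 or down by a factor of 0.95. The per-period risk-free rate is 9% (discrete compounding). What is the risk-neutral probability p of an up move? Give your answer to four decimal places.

Risk-neutral probability p = (1 + 0.09 − 0.95)/(1.35 − 0.95) = 0.1400/0.4000 = 0.3500

p = 0.3500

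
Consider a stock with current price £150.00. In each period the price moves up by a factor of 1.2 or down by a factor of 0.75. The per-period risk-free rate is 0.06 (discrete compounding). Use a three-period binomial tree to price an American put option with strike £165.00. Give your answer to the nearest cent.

Risk-neutral probability p = (1 + 0.06 − 0.75)/(1.2 − 0.75) = 0.3100/0.4500 = 0.6889
Terminal stock prices: S_uuu = 259.2, S_uud = 162, S_udd = 101.2, S_ddd = 63.28
Terminal payoffs (K − S): max(-94.2, 0) = 0, max(3, 0) = 3, max(63.75, 0) = 63.75, max(101.7, 0) = 101.7
Node uu (S = 216): continuation = 1/1.06·[0.6889·0.0000 + 0.3111·3.0000] = 0.8805; exercise value = 0.0000 ≤ continuation, so V_uu = 0.8805
Node ud (S = 135): continuation = 1/1.06·[0.6889·3.0000 + 0.3111·63.7500] = 20.6604; exercise value = 30.0000 > continuation, so V_ud = 30.0000 (exercise)
Node dd (S = 84.38): continuation = 1/1.06·[0.6889·63.7500 + 0.3111·101.7188] = 71.2854; exercise value = 80.6250 > continuation, so V_dd = 80.6250 (exercise)
Node u (S = 180): continuation = 1/1.06·[0.6889·0.8805 + 0.3111·30.0000] = 9.3773; exercise value = 0.0000 ≤ continuation, so V_u = 9.3773
Node d (S = 112.5): continuation = 1/1.06·[0.6889·30.0000 + 0.3111·80.6250] = 43.1604; exercise value = 52.5000 > continuation, so V_d = 52.5000 (exercise)
Node 0 (S = 150): continuation = 1/1.06·[0.6889·9.3773 + 0.3111·52.5000] = 21.5030; exercise value = 15.0000 ≤ continuation, so V_0 = 21.5030

£21.50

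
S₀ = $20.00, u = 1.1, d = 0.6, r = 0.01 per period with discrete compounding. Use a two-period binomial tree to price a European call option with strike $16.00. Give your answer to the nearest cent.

Risk-neutral probability p = (1 + 0.01 − 0.6)/(1.1 − 0.6) = 0.4100/0.5000 = 0.8200
Terminal stock prices: S_uu = 24.2, S_ud = 13.2, S_dd = 7.2
Terminal payoffs (S − K): max(8.2, 0) = 8.2, max(-2.8, 0) = 0, max(-8.8, 0) = 0
Node u (S = 22): V_u = 1/1.01·[0.8200·8.2000 + 0.1800·0.0000] = 6.6574
Node d (S = 12): V_d = 1/1.01·[0.8200·0.0000 + 0.1800·0.0000] = 0.0000
Node 0 (S = 20): V_0 = 1/1.01·[0.8200·6.6574 + 0.1800·0.0000] = 5.4050

$5.41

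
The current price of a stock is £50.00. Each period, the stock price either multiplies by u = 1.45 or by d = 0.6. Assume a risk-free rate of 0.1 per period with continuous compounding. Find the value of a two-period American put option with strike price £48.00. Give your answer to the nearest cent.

£7.50

Risk-neutral probability p = (e^0.1 − 0.6)/(1.45 − 0.6) = 0.5052/0.8500 = 0.5943
Terminal stock prices: S_uu = 105.1, S_ud = 43.5, S_dd = 18
Terminal payoffs (K − S): max(-57.12, 0) = 0, max(4.5, 0) = 4.5, max(30, 0) = 30
Node u (S = 72.5): continuation = e^(−0.1)·[0.5943·0.0000 + 0.4057·4.5000] = 1.6518; exercise value = 0.0000 ≤ continuation, so V_u = 1.6518
Node d (S = 30): continuation = e^(−0.1)·[0.5943·4.5000 + 0.4057·30.0000] = 13.4322; exercise value = 18.0000 > continuation, so V_d = 18.0000 (exercise)
Node 0 (S = 50): continuation = e^(−0.1)·[0.5943·1.6518 + 0.4057·18.0000] = 7.4957; exercise value = 0.0000 ≤ continuation, so V_0 = 7.4957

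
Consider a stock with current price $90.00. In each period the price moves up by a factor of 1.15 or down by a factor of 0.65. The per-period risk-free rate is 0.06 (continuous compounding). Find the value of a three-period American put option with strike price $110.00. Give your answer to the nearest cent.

Risk-neutral probability p = (e^0.06 − 0.65)/(1.15 − 0.65) = 0.4118/0.5000 = 0.8237
Terminal stock prices: S_uuu = 136.9, S_uud = 77.37, S_udd = 43.73, S_ddd = 24.72
Terminal payoffs (K − S): max(-26.88, 0) = 0, max(32.63, 0) = 32.63, max(66.27, 0) = 66.27, max(85.28, 0) = 85.28
Node uu (S = 119): continuation = e^(−0.06)·[0.8237·0.0000 + 0.1763·32.6338] = 5.4191; exercise value = 0.0000 ≤ continuation, so V_uu = 5.4191
Node ud (S = 67.27): continuation = e^(−0.06)·[0.8237·32.6338 + 0.1763·66.2713] = 36.3191; exercise value = 42.7250 > continuation, so V_ud = 42.7250 (exercise)
Node dd (S = 38.03): continuation = e^(−0.06)·[0.8237·66.2713 + 0.1763·85.2837] = 65.5691; exercise value = 71.9750 > continuation, so V_dd = 71.9750 (exercise)
Node u (S = 103.5): continuation = e^(−0.06)·[0.8237·5.4191 + 0.1763·42.7250] = 11.2985; exercise value = 6.5000 ≤ continuation, so V_u = 11.2985
Node d (S = 58.5): continuation = e^(−0.06)·[0.8237·42.7250 + 0.1763·71.9750] = 45.0941; exercise value = 51.5000 > continuation, so V_d = 51.5000 (exercise)
Node 0 (S = 90): continuation = e^(−0.06)·[0.8237·11.2985 + 0.1763·51.5000] = 17.3163; exercise value = 20.0000 > continuation, so V_0 = 20.0000 (exercise)

$20.00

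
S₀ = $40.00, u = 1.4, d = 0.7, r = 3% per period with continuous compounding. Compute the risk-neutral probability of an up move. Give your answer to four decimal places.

p = 0.4721

Risk-neutral probability p = (e^0.03 − 0.7)/(1.4 − 0.7) = 0.3305/0.7000 = 0.4721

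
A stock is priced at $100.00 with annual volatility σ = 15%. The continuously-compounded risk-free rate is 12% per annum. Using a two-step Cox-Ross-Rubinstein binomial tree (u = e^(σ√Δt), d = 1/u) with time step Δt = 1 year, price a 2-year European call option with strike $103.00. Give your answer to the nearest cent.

CRR parameters: u = e^(σ√Δt) = e^(0.15·√1) = 1.1618, d = 1/u = 0.8607
Per-period rate: rΔt = 0.12·1 = 0.12, so R = e^0.12 = 1.1275
Risk-neutral probability p = (e^0.12 − 0.8607)/(1.1618 − 0.8607) = 0.2668/0.3011 = 0.8860
Terminal stock prices: S_uu = 135, S_ud = 100, S_dd = 74.08
Terminal payoffs (S − K): max(31.99, 0) = 31.99, max(-3, 0) = 0, max(-28.92, 0) = 0
Node u (S = 116.2): V_u = e^(−0.12)·[0.8860·31.9859 + 0.1140·0.0000] = 25.1340
Node d (S = 86.07): V_d = e^(−0.12)·[0.8860·0.0000 + 0.1140·0.0000] = 0.0000
Node 0 (S = 100): V_0 = e^(−0.12)·[0.8860·25.1340 + 0.1140·0.0000] = 19.7499

$19.75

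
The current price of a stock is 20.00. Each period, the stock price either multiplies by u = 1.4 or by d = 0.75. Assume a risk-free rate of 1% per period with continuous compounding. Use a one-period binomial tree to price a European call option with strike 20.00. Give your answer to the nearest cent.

3.17

Risk-neutral probability p = (e^0.01 − 0.75)/(1.4 − 0.75) = 0.2601/0.6500 = 0.4001
Terminal stock prices: S_u = 28, S_d = 15
Terminal payoffs (S − K): max(8, 0) = 8, max(-5, 0) = 0
Node 0 (S = 20): V_0 = e^(−0.01)·[0.4001·8.0000 + 0.5999·0.0000] = 3.1688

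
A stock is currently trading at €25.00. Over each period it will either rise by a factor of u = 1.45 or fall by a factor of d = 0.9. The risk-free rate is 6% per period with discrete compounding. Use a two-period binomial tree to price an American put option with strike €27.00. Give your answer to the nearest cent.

€3.02

Risk-neutral probability p = (1 + 0.06 − 0.9)/(1.45 − 0.9) = 0.1600/0.5500 = 0.2909
Terminal stock prices: S_uu = 52.56, S_ud = 32.62, S_dd = 20.25
Terminal payoffs (K − S): max(-25.56, 0) = 0, max(-5.625, 0) = 0, max(6.75, 0) = 6.75
Node u (S = 36.25): continuation = 1/1.06·[0.2909·0.0000 + 0.7091·0.0000] = 0.0000; exercise value = 0.0000 ≤ continuation, so V_u = 0.0000
Node d (S = 22.5): continuation = 1/1.06·[0.2909·0.0000 + 0.7091·6.7500] = 4.5154; exercise value = 4.5000 ≤ continuation, so V_d = 4.5154
Node 0 (S = 25): continuation = 1/1.06·[0.2909·0.0000 + 0.7091·4.5154] = 3.0206; exercise value = 2.0000 ≤ continuation, so V_0 = 3.0206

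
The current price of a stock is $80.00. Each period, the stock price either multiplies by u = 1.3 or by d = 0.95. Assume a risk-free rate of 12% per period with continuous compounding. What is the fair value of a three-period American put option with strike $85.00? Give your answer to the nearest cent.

Risk-neutral probability p = (e^0.12 − 0.95)/(1.3 − 0.95) = 0.1775/0.3500 = 0.5071
Terminal stock prices: S_uuu = 175.8, S_uud = 128.4, S_udd = 93.86, S_ddd = 68.59
Terminal payoffs (K − S): max(-90.76, 0) = 0, max(-43.44, 0) = 0, max(-8.86, 0) = 0, max(16.41, 0) = 16.41
Node uu (S = 135.2): continuation = e^(−0.12)·[0.5071·0.0000 + 0.4929·0.0000] = 0.0000; exercise value = 0.0000 ≤ continuation, so V_uu = 0.0000
Node ud (S = 98.8): continuation = e^(−0.12)·[0.5071·0.0000 + 0.4929·0.0000] = 0.0000; exercise value = 0.0000 ≤ continuation, so V_ud = 0.0000
Node dd (S = 72.2): continuation = e^(−0.12)·[0.5071·0.0000 + 0.4929·16.4100] = 7.1734; exercise value = 12.8000 > continuation, so V_dd = 12.8000 (exercise)
Node u (S = 104): continuation = e^(−0.12)·[0.5071·0.0000 + 0.4929·0.0000] = 0.0000; exercise value = 0.0000 ≤ continuation, so V_u = 0.0000
Node d (S = 76): continuation = e^(−0.12)·[0.5071·0.0000 + 0.4929·12.8000] = 5.5953; exercise value = 9.0000 > continuation, so V_d = 9.0000 (exercise)
Node 0 (S = 80): continuation = e^(−0.12)·[0.5071·0.0000 + 0.4929·9.0000] = 3.9342; exercise value = 5.0000 > continuation, so V_0 = 5.0000 (exercise)

$5.00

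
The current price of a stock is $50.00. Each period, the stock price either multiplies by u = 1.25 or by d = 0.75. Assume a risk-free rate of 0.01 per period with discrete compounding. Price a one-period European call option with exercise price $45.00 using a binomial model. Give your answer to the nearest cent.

$9.01

Risk-neutral probability p = (1 + 0.01 − 0.75)/(1.25 − 0.75) = 0.2600/0.5000 = 0.5200
Terminal stock prices: S_u = 62.5, S_d = 37.5
Terminal payoffs (S − K): max(17.5, 0) = 17.5, max(-7.5, 0) = 0
Node 0 (S = 50): V_0 = 1/1.01·[0.5200·17.5000 + 0.4800·0.0000] = 9.0099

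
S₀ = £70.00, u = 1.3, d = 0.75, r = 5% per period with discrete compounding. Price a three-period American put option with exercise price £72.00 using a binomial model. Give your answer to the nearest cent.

Risk-neutral probability p = (1 + 0.05 − 0.75)/(1.3 − 0.75) = 0.3000/0.5500 = 0.5455
Terminal stock prices: S_uuu = 153.8, S_uud = 88.73, S_udd = 51.19, S_ddd = 29.53
Terminal payoffs (K − S): max(-81.79, 0) = 0, max(-16.73, 0) = 0, max(20.81, 0) = 20.81, max(42.47, 0) = 42.47
Node uu (S = 118.3): continuation = 1/1.05·[0.5455·0.0000 + 0.4545·0.0000] = 0.0000; exercise value = 0.0000 ≤ continuation, so V_uu = 0.0000
Node ud (S = 68.25): continuation = 1/1.05·[0.5455·0.0000 + 0.4545·20.8125] = 9.0097; exercise value = 3.7500 ≤ continuation, so V_ud = 9.0097
Node dd (S = 39.38): continuation = 1/1.05·[0.5455·20.8125 + 0.4545·42.4688] = 29.1964; exercise value = 32.6250 > continuation, so V_dd = 32.6250 (exercise)
Node u (S = 91): continuation = 1/1.05·[0.5455·0.0000 + 0.4545·9.0097] = 3.9003; exercise value = 0.0000 ≤ continuation, so V_u = 3.9003
Node d (S = 52.5): continuation = 1/1.05·[0.5455·9.0097 + 0.4545·32.6250] = 18.8038; exercise value = 19.5000 > continuation, so V_d = 19.5000 (exercise)
Node 0 (S = 70): continuation = 1/1.05·[0.5455·3.9003 + 0.4545·19.5000] = 10.4677; exercise value = 2.0000 ≤ continuation, so V_0 = 10.4677

£10.47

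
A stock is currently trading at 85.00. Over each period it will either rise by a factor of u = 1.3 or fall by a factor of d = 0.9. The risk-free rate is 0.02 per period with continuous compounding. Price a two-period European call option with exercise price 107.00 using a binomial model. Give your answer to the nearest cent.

3.18

Risk-neutral probability p = (e^0.02 − 0.9)/(1.3 − 0.9) = 0.1202/0.4000 = 0.3005
Terminal stock prices: S_uu = 143.7, S_ud = 99.45, S_dd = 68.85
Terminal payoffs (S − K): max(36.65, 0) = 36.65, max(-7.55, 0) = 0, max(-38.15, 0) = 0
Node u (S = 110.5): V_u = e^(−0.02)·[0.3005·36.6500 + 0.6995·0.0000] = 10.7954
Node d (S = 76.5): V_d = e^(−0.02)·[0.3005·0.0000 + 0.6995·0.0000] = 0.0000
Node 0 (S = 85): V_0 = e^(−0.02)·[0.3005·10.7954 + 0.6995·0.0000] = 3.1798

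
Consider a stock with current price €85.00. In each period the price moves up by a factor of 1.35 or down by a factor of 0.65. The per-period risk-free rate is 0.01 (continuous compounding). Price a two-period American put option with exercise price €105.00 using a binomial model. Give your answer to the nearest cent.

Risk-neutral probability p = (e^0.01 − 0.65)/(1.35 − 0.65) = 0.3601/0.7000 = 0.5144
Terminal stock prices: S_uu = 154.9, S_ud = 74.59, S_dd = 35.91
Terminal payoffs (K − S): max(-49.91, 0) = 0, max(30.41, 0) = 30.41, max(69.09, 0) = 69.09
Node u (S = 114.8): continuation = e^(−0.01)·[0.5144·0.0000 + 0.4856·30.4125] = 14.6226; exercise value = 0.0000 ≤ continuation, so V_u = 14.6226
Node d (S = 55.25): continuation = e^(−0.01)·[0.5144·30.4125 + 0.4856·69.0875] = 48.7052; exercise value = 49.7500 > continuation, so V_d = 49.7500 (exercise)
Node 0 (S = 85): continuation = e^(−0.01)·[0.5144·14.6226 + 0.4856·49.7500] = 31.3667; exercise value = 20.0000 ≤ continuation, so V_0 = 31.3667

€31.37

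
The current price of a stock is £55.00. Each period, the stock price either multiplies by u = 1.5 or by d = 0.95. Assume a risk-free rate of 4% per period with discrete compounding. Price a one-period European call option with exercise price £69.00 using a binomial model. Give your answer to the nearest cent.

£2.12

Risk-neutral probability p = (1 + 0.04 − 0.95)/(1.5 − 0.95) = 0.0900/0.5500 = 0.1636
Terminal stock prices: S_u = 82.5, S_d = 52.25
Terminal payoffs (S − K): max(13.5, 0) = 13.5, max(-16.75, 0) = 0
Node 0 (S = 55): V_0 = 1/1.04·[0.1636·13.5000 + 0.8364·0.0000] = 2.1241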